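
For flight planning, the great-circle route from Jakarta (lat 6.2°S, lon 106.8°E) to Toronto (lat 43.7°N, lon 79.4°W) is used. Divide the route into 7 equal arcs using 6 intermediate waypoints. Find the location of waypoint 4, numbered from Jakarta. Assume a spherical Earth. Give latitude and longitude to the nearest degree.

≈ lat 73°N, lon 133°E

Convert each endpoint to a unit vector on the sphere (x = cos φ cos λ, y = cos φ sin λ, z = sin φ).
The central angle between the endpoints is δ = arccos(p₁·p₂) ≈ 2.480 rad (142.1°).
Interpolate at f = 4/7 with slerp weights a = sin((1−f)δ)/sin δ ≈ 1.423, b = sin(fδ)/sin δ ≈ 1.609.
p = a·p₁ + b·p₂ ≈ (-0.195, 0.211, 0.958); φ = arcsin(p_z) ≈ 73.33°, λ = atan2(p_y, p_x) ≈ 132.77°.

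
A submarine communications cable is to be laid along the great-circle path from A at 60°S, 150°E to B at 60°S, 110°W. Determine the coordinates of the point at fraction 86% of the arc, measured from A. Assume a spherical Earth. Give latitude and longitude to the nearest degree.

Convert each endpoint to a unit vector on the sphere (x = cos φ cos λ, y = cos φ sin λ, z = sin φ).
The central angle between the endpoints is δ = arccos(p₁·p₂) ≈ 0.786 rad (45.0°).
Interpolate at f = 0.86 with slerp weights a = sin((1−f)δ)/sin δ ≈ 0.155, b = sin(fδ)/sin δ ≈ 0.884.
p = a·p₁ + b·p₂ ≈ (-0.218, -0.377, -0.900); φ = arcsin(p_z) ≈ -64.19°, λ = atan2(p_y, p_x) ≈ -120.11°.

≈ 64°S, 120°W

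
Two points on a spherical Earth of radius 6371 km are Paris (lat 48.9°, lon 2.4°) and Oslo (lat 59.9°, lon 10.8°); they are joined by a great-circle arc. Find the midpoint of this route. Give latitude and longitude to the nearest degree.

Convert each endpoint to a unit vector on the sphere (x = cos φ cos λ, y = cos φ sin λ, z = sin φ).
The central angle between the endpoints is δ = arccos(p₁·p₂) ≈ 0.210 rad (12.0°).
Interpolate at f = 1/2 with slerp weights a = sin((1−f)δ)/sin δ ≈ 0.503, b = sin(fδ)/sin δ ≈ 0.503.
p = a·p₁ + b·p₂ ≈ (0.578, 0.061, 0.814); φ = arcsin(p_z) ≈ 54.47°, λ = atan2(p_y, p_x) ≈ 6.03°.

≈ lat 54°, lon 6°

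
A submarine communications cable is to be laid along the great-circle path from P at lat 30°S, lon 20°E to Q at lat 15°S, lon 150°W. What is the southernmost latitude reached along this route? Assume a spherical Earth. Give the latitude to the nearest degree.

The great circle lies in the plane with unit normal n̂ = (p₁ × p₂)/|p₁ × p₂|.
Here n̂_z ≈ -0.202; the vertex latitude is φ_max = arccos|n̂_z| ≈ 78.4°.
Check via Clairaut: cos φ_max = |cos φ₁| · sin C = cos(30.0°)·sin(166.5°) ≈ 0.202, again giving ≈ 78.4°.

≈ 78°S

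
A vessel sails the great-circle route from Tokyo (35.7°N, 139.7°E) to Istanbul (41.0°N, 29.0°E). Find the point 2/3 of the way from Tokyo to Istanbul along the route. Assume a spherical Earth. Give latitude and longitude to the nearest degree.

≈ 53°N, 65°E

Write both endpoints as unit vectors p₁, p₂ with components (cos φ cos λ, cos φ sin λ, sin φ).
The central angle between the endpoints is δ = arccos(p₁·p₂) ≈ 1.404 rad (80.4°).
Interpolate at f = 2/3 with slerp weights a = sin((1−f)δ)/sin δ ≈ 0.457, b = sin(fδ)/sin δ ≈ 0.816.
p = a·p₁ + b·p₂ ≈ (0.256, 0.539, 0.803); φ = arcsin(p_z) ≈ 53.38°, λ = atan2(p_y, p_x) ≈ 64.62°.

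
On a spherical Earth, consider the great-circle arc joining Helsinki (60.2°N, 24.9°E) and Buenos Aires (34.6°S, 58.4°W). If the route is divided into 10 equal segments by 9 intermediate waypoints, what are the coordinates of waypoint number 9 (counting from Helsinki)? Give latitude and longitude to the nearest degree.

The haversine formula gives a central angle δ ≈ 2.032 rad (116.4°) between the endpoints.
Interpolate at f = 9/10 with slerp weights a = sin((1−f)δ)/sin δ ≈ 0.225, b = sin(fδ)/sin δ ≈ 1.080.
p = a·p₁ + b·p₂ ≈ (0.567, -0.710, -0.418); φ = arcsin(p_z) ≈ -24.68°, λ = atan2(p_y, p_x) ≈ -51.37°.

≈ 25°S, 51°W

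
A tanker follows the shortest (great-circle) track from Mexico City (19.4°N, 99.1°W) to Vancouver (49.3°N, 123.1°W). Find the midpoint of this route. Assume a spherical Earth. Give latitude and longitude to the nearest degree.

≈ 35°N, 109°W

Write both endpoints as unit vectors p₁, p₂ with components (cos φ cos λ, cos φ sin λ, sin φ).
The central angle between the endpoints is δ = arccos(p₁·p₂) ≈ 0.620 rad (35.5°).
Interpolate at f = 1/2 with slerp weights a = sin((1−f)δ)/sin δ ≈ 0.525, b = sin(fδ)/sin δ ≈ 0.525.
p = a·p₁ + b·p₂ ≈ (-0.265, -0.776, 0.572); φ = arcsin(p_z) ≈ 34.92°, λ = atan2(p_y, p_x) ≈ -108.88°.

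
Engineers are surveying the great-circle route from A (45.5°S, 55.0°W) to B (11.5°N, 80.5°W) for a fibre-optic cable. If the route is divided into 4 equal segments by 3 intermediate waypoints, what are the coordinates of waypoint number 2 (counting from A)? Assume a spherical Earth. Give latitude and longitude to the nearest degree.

Write both endpoints as unit vectors p₁, p₂ with components (cos φ cos λ, cos φ sin λ, sin φ).
The central angle between the endpoints is δ = arccos(p₁·p₂) ≈ 1.073 rad (61.5°).
Interpolate at f = 2/4 with slerp weights a = sin((1−f)δ)/sin δ ≈ 0.582, b = sin(fδ)/sin δ ≈ 0.582.
p = a·p₁ + b·p₂ ≈ (0.328, -0.896, -0.299); φ = arcsin(p_z) ≈ -17.39°, λ = atan2(p_y, p_x) ≈ -69.90°.

≈ (17°S, 70°W)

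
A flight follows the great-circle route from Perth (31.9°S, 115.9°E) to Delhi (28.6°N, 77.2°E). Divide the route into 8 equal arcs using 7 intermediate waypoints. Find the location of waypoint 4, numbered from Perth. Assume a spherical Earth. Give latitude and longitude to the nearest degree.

Write both endpoints as unit vectors p₁, p₂ with components (cos φ cos λ, cos φ sin λ, sin φ).
The central angle between the endpoints is δ = arccos(p₁·p₂) ≈ 1.236 rad (70.8°).
Interpolate at f = 4/8 with slerp weights a = sin((1−f)δ)/sin δ ≈ 0.613, b = sin(fδ)/sin δ ≈ 0.613.
p = a·p₁ + b·p₂ ≈ (-0.108, 0.994, -0.031); φ = arcsin(p_z) ≈ -1.75°, λ = atan2(p_y, p_x) ≈ 96.21°.

≈ (2°S, 96°E)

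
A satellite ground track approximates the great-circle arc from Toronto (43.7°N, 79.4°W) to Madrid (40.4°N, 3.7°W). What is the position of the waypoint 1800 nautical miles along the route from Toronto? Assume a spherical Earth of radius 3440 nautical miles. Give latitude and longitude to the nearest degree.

Write both endpoints as unit vectors p₁, p₂ with components (cos φ cos λ, cos φ sin λ, sin φ).
The central angle between the endpoints is δ = arccos(p₁·p₂) ≈ 0.947 rad (54.3°). The total great-circle distance is δ·R ≈ 0.947 × 3440 ≈ 3259 nmi, so the target fraction is f = 1800/3259 ≈ 0.552.
Interpolate at f ≈ 0.552 with slerp weights a = sin((1−f)δ)/sin δ ≈ 0.507, b = sin(fδ)/sin δ ≈ 0.615.
p = a·p₁ + b·p₂ ≈ (0.535, -0.390, 0.749); φ = arcsin(p_z) ≈ 48.51°, λ = atan2(p_y, p_x) ≈ -36.12°.

≈ 49°N, 36°W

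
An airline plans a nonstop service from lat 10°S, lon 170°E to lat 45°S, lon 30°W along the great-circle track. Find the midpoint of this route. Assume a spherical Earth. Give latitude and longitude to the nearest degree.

≈ lat 65°S, lon 153°W

The haversine formula gives a central angle δ ≈ 2.131 rad (122.1°) between the endpoints.
Interpolate at f = 1/2 with slerp weights a = sin((1−f)δ)/sin δ ≈ 1.033, b = sin(fδ)/sin δ ≈ 1.033.
p = a·p₁ + b·p₂ ≈ (-0.369, -0.189, -0.910); φ = arcsin(p_z) ≈ -65.50°, λ = atan2(p_y, p_x) ≈ -152.95°.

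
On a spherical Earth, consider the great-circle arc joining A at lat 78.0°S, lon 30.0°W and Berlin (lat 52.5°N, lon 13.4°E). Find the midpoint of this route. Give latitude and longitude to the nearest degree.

The haversine formula gives a central angle δ ≈ 2.324 rad (133.2°) between the endpoints.
Interpolate at f = 1/2 with slerp weights a = sin((1−f)δ)/sin δ ≈ 1.258, b = sin(fδ)/sin δ ≈ 1.258.
p = a·p₁ + b·p₂ ≈ (0.971, 0.047, -0.232); φ = arcsin(p_z) ≈ -13.44°, λ = atan2(p_y, p_x) ≈ 2.75°.

≈ lat 13°S, lon 3°E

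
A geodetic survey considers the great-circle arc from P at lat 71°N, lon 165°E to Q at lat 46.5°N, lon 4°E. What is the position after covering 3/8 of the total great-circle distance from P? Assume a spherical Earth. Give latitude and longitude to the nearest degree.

Write both endpoints as unit vectors p₁, p₂ with components (cos φ cos λ, cos φ sin λ, sin φ).
The central angle between the endpoints is δ = arccos(p₁·p₂) ≈ 1.077 rad (61.7°).
Interpolate at f = 3/8 with slerp weights a = sin((1−f)δ)/sin δ ≈ 0.708, b = sin(fδ)/sin δ ≈ 0.446.
p = a·p₁ + b·p₂ ≈ (0.084, 0.081, 0.993); φ = arcsin(p_z) ≈ 83.30°, λ = atan2(p_y, p_x) ≈ 44.05°.

≈ lat 83°N, lon 44°E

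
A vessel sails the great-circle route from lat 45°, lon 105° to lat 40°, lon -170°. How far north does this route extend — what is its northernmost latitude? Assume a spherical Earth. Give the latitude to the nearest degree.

The great circle lies in the plane with unit normal n̂ = (p₁ × p₂)/|p₁ × p₂|.
Here n̂_z ≈ +0.624; the vertex latitude is φ_max = arccos|n̂_z| ≈ 51.4°.
Check via Clairaut: cos φ_max = |cos φ₁| · sin C = cos(45.0°)·sin(61.9°) ≈ 0.624, again giving ≈ 51.4°.

≈ 51°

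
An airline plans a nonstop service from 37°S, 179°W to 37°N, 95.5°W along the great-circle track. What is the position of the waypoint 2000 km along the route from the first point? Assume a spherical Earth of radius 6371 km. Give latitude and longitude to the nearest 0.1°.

Write both endpoints as unit vectors p₁, p₂ with components (cos φ cos λ, cos φ sin λ, sin φ).
The central angle between the endpoints is δ = arccos(p₁·p₂) ≈ 1.865 rad (106.9°). The total great-circle distance is δ·R ≈ 1.865 × 6371 ≈ 11882 km, so the target fraction is f = 2000/11882 ≈ 0.168.
Interpolate at f ≈ 0.168 with slerp weights a = sin((1−f)δ)/sin δ ≈ 1.045, b = sin(fδ)/sin δ ≈ 0.323.
p = a·p₁ + b·p₂ ≈ (-0.859, -0.271, -0.435); φ = arcsin(p_z) ≈ -25.76°, λ = atan2(p_y, p_x) ≈ -162.48°.

≈ 25.8°S, 162.5°W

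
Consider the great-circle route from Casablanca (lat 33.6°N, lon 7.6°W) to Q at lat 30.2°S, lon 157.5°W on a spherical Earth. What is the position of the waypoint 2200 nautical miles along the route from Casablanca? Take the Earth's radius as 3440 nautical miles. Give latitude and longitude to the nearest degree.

Write both endpoints as unit vectors p₁, p₂ with components (cos φ cos λ, cos φ sin λ, sin φ).
The central angle between the endpoints is δ = arccos(p₁·p₂) ≈ 2.693 rad (154.3°). The total great-circle distance is δ·R ≈ 2.693 × 3440 ≈ 9265 nmi, so the target fraction is f = 2200/9265 ≈ 0.237.
Interpolate at f ≈ 0.237 with slerp weights a = sin((1−f)δ)/sin δ ≈ 2.043, b = sin(fδ)/sin δ ≈ 1.377.
p = a·p₁ + b·p₂ ≈ (0.587, -0.680, 0.438); φ = arcsin(p_z) ≈ 25.98°, λ = atan2(p_y, p_x) ≈ -49.20°.

≈ lat 26°N, lon 49°W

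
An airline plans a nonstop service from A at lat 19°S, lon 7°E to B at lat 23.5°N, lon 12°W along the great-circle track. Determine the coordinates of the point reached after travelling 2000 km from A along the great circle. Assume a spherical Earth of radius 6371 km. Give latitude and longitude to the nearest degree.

≈ lat 3°S, lon 0°E

Write both endpoints as unit vectors p₁, p₂ with components (cos φ cos λ, cos φ sin λ, sin φ).
The central angle between the endpoints is δ = arccos(p₁·p₂) ≈ 0.809 rad (46.4°). The total great-circle distance is δ·R ≈ 0.809 × 6371 ≈ 5156 km, so the target fraction is f = 2000/5156 ≈ 0.388.
Interpolate at f ≈ 0.388 with slerp weights a = sin((1−f)δ)/sin δ ≈ 0.657, b = sin(fδ)/sin δ ≈ 0.427.
p = a·p₁ + b·p₂ ≈ (0.999, -0.006, -0.044); φ = arcsin(p_z) ≈ -2.50°, λ = atan2(p_y, p_x) ≈ -0.33°.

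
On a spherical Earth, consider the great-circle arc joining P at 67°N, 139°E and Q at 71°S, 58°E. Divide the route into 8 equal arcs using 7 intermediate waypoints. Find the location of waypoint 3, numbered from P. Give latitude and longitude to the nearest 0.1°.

≈ 15.4°N, 107.5°E

Convert each endpoint to a unit vector on the sphere (x = cos φ cos λ, y = cos φ sin λ, z = sin φ).
The central angle between the endpoints is δ = arccos(p₁·p₂) ≈ 2.588 rad (148.3°).
Interpolate at f = 3/8 with slerp weights a = sin((1−f)δ)/sin δ ≈ 1.899, b = sin(fδ)/sin δ ≈ 1.568.
p = a·p₁ + b·p₂ ≈ (-0.289, 0.920, 0.265); φ = arcsin(p_z) ≈ 15.36°, λ = atan2(p_y, p_x) ≈ 107.46°.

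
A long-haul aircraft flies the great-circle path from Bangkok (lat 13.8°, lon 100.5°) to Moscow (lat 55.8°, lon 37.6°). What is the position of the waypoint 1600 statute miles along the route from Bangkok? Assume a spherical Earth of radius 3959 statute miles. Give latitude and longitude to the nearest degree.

Write both endpoints as unit vectors p₁, p₂ with components (cos φ cos λ, cos φ sin λ, sin φ).
The central angle between the endpoints is δ = arccos(p₁·p₂) ≈ 1.109 rad (63.5°). The total great-circle distance is δ·R ≈ 1.109 × 3959 ≈ 4389 mi, so the target fraction is f = 1600/4389 ≈ 0.365.
Interpolate at f ≈ 0.365 with slerp weights a = sin((1−f)δ)/sin δ ≈ 0.724, b = sin(fδ)/sin δ ≈ 0.439.
p = a·p₁ + b·p₂ ≈ (0.068, 0.842, 0.536); φ = arcsin(p_z) ≈ 32.41°, λ = atan2(p_y, p_x) ≈ 85.41°.

≈ lat 32°, lon 85°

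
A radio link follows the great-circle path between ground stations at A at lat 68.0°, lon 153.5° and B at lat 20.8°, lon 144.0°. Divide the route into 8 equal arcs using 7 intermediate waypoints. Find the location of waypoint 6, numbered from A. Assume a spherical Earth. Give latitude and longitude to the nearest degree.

≈ lat 33°, lon 145°

Write both endpoints as unit vectors p₁, p₂ with components (cos φ cos λ, cos φ sin λ, sin φ).
The central angle between the endpoints is δ = arccos(p₁·p₂) ≈ 0.830 rad (47.6°).
Interpolate at f = 6/8 with slerp weights a = sin((1−f)δ)/sin δ ≈ 0.279, b = sin(fδ)/sin δ ≈ 0.790.
p = a·p₁ + b·p₂ ≈ (-0.691, 0.481, 0.539); φ = arcsin(p_z) ≈ 32.65°, λ = atan2(p_y, p_x) ≈ 145.17°.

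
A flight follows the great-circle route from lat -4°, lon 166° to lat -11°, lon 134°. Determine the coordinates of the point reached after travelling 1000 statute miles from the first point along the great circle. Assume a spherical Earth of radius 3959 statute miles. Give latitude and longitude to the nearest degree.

Write both endpoints as unit vectors p₁, p₂ with components (cos φ cos λ, cos φ sin λ, sin φ).
The central angle between the endpoints is δ = arccos(p₁·p₂) ≈ 0.567 rad (32.5°). The total great-circle distance is δ·R ≈ 0.567 × 3959 ≈ 2243 mi, so the target fraction is f = 1000/2243 ≈ 0.446.
Interpolate at f ≈ 0.446 with slerp weights a = sin((1−f)δ)/sin δ ≈ 0.575, b = sin(fδ)/sin δ ≈ 0.466.
p = a·p₁ + b·p₂ ≈ (-0.874, 0.468, -0.129); φ = arcsin(p_z) ≈ -7.41°, λ = atan2(p_y, p_x) ≈ 151.86°.

≈ lat -7°, lon 152°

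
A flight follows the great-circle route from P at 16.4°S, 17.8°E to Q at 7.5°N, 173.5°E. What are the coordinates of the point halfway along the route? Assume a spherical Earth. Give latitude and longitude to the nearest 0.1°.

≈ 20.2°S, 100.0°E

From cos δ = sin φ₁ sin φ₂ + cos φ₁ cos φ₂ cos Δλ, the central angle is δ ≈ 2.699 rad (154.6°).
Interpolate at f = 1/2 with slerp weights a = sin((1−f)δ)/sin δ ≈ 2.279, b = sin(fδ)/sin δ ≈ 2.279.
p = a·p₁ + b·p₂ ≈ (-0.163, 0.924, -0.346); φ = arcsin(p_z) ≈ -20.24°, λ = atan2(p_y, p_x) ≈ 100.02°.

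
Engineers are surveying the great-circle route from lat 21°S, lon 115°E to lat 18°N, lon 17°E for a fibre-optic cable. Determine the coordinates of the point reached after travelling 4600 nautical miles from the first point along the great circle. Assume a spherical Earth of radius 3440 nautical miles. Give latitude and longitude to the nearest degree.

Convert each endpoint to a unit vector on the sphere (x = cos φ cos λ, y = cos φ sin λ, z = sin φ).
The central angle between the endpoints is δ = arccos(p₁·p₂) ≈ 1.807 rad (103.6°). The total great-circle distance is δ·R ≈ 1.807 × 3440 ≈ 6217 nmi, so the target fraction is f = 4600/6217 ≈ 0.740.
Interpolate at f ≈ 0.740 with slerp weights a = sin((1−f)δ)/sin δ ≈ 0.466, b = sin(fδ)/sin δ ≈ 1.001.
p = a·p₁ + b·p₂ ≈ (0.726, 0.672, 0.142); φ = arcsin(p_z) ≈ 8.18°, λ = atan2(p_y, p_x) ≈ 42.80°.

≈ lat 8°N, lon 43°E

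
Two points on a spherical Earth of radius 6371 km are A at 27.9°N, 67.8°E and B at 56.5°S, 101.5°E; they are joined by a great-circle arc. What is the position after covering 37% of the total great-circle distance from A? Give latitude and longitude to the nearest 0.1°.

≈ 3.7°S, 77.4°E

The haversine formula gives a central angle δ ≈ 1.555 rad (89.1°) between the endpoints.
Interpolate at f = 0.37 with slerp weights a = sin((1−f)δ)/sin δ ≈ 0.830, b = sin(fδ)/sin δ ≈ 0.544.
p = a·p₁ + b·p₂ ≈ (0.217, 0.974, -0.065); φ = arcsin(p_z) ≈ -3.74°, λ = atan2(p_y, p_x) ≈ 77.42°.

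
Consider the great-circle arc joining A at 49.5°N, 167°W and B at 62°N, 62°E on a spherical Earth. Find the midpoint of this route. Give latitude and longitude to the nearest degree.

Write both endpoints as unit vectors p₁, p₂ with components (cos φ cos λ, cos φ sin λ, sin φ).
The central angle between the endpoints is δ = arccos(p₁·p₂) ≈ 1.080 rad (61.9°).
Interpolate at f = 1/2 with slerp weights a = sin((1−f)δ)/sin δ ≈ 0.583, b = sin(fδ)/sin δ ≈ 0.583.
p = a·p₁ + b·p₂ ≈ (-0.240, 0.156, 0.958); φ = arcsin(p_z) ≈ 73.33°, λ = atan2(p_y, p_x) ≈ 146.94°.

≈ 73°N, 147°E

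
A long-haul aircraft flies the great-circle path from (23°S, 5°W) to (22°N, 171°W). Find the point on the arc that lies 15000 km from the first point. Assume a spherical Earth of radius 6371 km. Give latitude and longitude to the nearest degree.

Write both endpoints as unit vectors p₁, p₂ with components (cos φ cos λ, cos φ sin λ, sin φ).
The central angle between the endpoints is δ = arccos(p₁·p₂) ≈ 2.915 rad (167.0°). The total great-circle distance is δ·R ≈ 2.915 × 6371 ≈ 18573 km, so the target fraction is f = 15000/18573 ≈ 0.808.
Interpolate at f ≈ 0.808 with slerp weights a = sin((1−f)δ)/sin δ ≈ 2.370, b = sin(fδ)/sin δ ≈ 3.157.
p = a·p₁ + b·p₂ ≈ (-0.717, -0.648, 0.256); φ = arcsin(p_z) ≈ 14.85°, λ = atan2(p_y, p_x) ≈ -137.90°.

≈ (15°N, 138°W)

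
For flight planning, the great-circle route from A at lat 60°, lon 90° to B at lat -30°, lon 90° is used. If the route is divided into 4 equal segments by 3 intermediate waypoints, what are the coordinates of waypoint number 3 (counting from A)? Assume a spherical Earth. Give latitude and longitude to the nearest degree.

≈ lat -7°, lon 90°

Convert each endpoint to a unit vector on the sphere (x = cos φ cos λ, y = cos φ sin λ, z = sin φ).
The central angle between the endpoints is δ = arccos(p₁·p₂) ≈ 1.571 rad (90.0°).
Interpolate at f = 3/4 with slerp weights a = sin((1−f)δ)/sin δ ≈ 0.383, b = sin(fδ)/sin δ ≈ 0.924.
p = a·p₁ + b·p₂ ≈ (0.000, 0.991, -0.131); φ = arcsin(p_z) ≈ -7.50°, λ = atan2(p_y, p_x) ≈ 90.00°.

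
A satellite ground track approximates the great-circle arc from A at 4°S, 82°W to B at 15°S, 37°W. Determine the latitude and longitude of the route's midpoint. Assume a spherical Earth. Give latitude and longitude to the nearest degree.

Convert each endpoint to a unit vector on the sphere (x = cos φ cos λ, y = cos φ sin λ, z = sin φ).
The central angle between the endpoints is δ = arccos(p₁·p₂) ≈ 0.796 rad (45.6°).
Interpolate at f = 1/2 with slerp weights a = sin((1−f)δ)/sin δ ≈ 0.542, b = sin(fδ)/sin δ ≈ 0.542.
p = a·p₁ + b·p₂ ≈ (0.494, -0.851, -0.178); φ = arcsin(p_z) ≈ -10.27°, λ = atan2(p_y, p_x) ≈ -59.88°.

≈ 10°S, 60°W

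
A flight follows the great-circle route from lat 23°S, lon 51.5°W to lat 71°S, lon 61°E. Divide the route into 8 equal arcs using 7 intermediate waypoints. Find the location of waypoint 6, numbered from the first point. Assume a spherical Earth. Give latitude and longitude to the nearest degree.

≈ lat 71°S, lon 1°E

Convert each endpoint to a unit vector on the sphere (x = cos φ cos λ, y = cos φ sin λ, z = sin φ).
The central angle between the endpoints is δ = arccos(p₁·p₂) ≈ 1.313 rad (75.2°).
Interpolate at f = 6/8 with slerp weights a = sin((1−f)δ)/sin δ ≈ 0.333, b = sin(fδ)/sin δ ≈ 0.862.
p = a·p₁ + b·p₂ ≈ (0.327, 0.005, -0.945); φ = arcsin(p_z) ≈ -70.91°, λ = atan2(p_y, p_x) ≈ 0.90°.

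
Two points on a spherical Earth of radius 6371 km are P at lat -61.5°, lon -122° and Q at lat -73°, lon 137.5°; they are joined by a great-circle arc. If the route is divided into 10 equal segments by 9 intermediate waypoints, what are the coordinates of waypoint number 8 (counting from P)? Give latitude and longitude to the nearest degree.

≈ lat -76°, lon 162°

Write both endpoints as unit vectors p₁, p₂ with components (cos φ cos λ, cos φ sin λ, sin φ).
The central angle between the endpoints is δ = arccos(p₁·p₂) ≈ 0.618 rad (35.4°).
Interpolate at f = 8/10 with slerp weights a = sin((1−f)δ)/sin δ ≈ 0.213, b = sin(fδ)/sin δ ≈ 0.819.
p = a·p₁ + b·p₂ ≈ (-0.230, 0.076, -0.970); φ = arcsin(p_z) ≈ -75.97°, λ = atan2(p_y, p_x) ≈ 161.82°.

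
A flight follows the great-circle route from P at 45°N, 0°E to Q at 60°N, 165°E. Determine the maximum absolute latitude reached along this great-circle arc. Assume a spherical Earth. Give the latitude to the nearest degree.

The great circle lies in the plane with unit normal n̂ = (p₁ × p₂)/|p₁ × p₂|.
Here n̂_z ≈ +0.095; the vertex latitude is φ_max = arccos|n̂_z| ≈ 84.5°.
Check via Clairaut: cos φ_max = |cos φ₁| · sin C = cos(45.0°)·sin(7.7°) ≈ 0.095, again giving ≈ 84.5°.

≈ 85°N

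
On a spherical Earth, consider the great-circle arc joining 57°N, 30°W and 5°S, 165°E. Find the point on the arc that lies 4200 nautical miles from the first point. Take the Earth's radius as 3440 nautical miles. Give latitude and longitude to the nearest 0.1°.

≈ 50.5°N, 178.4°E

Write both endpoints as unit vectors p₁, p₂ with components (cos φ cos λ, cos φ sin λ, sin φ).
The central angle between the endpoints is δ = arccos(p₁·p₂) ≈ 2.211 rad (126.7°). The total great-circle distance is δ·R ≈ 2.211 × 3440 ≈ 7605 nmi, so the target fraction is f = 4200/7605 ≈ 0.552.
Interpolate at f ≈ 0.552 with slerp weights a = sin((1−f)δ)/sin δ ≈ 1.042, b = sin(fδ)/sin δ ≈ 1.171.
p = a·p₁ + b·p₂ ≈ (-0.635, 0.018, 0.772); φ = arcsin(p_z) ≈ 50.53°, λ = atan2(p_y, p_x) ≈ 178.36°.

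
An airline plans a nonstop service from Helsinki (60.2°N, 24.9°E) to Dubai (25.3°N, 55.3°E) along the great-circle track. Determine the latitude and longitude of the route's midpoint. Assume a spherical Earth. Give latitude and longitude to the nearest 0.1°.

≈ (43.7°N, 44.6°E)

Write both endpoints as unit vectors p₁, p₂ with components (cos φ cos λ, cos φ sin λ, sin φ).
The central angle between the endpoints is δ = arccos(p₁·p₂) ≈ 0.710 rad (40.7°).
Interpolate at f = 1/2 with slerp weights a = sin((1−f)δ)/sin δ ≈ 0.533, b = sin(fδ)/sin δ ≈ 0.533.
p = a·p₁ + b·p₂ ≈ (0.515, 0.508, 0.691); φ = arcsin(p_z) ≈ 43.68°, λ = atan2(p_y, p_x) ≈ 44.61°.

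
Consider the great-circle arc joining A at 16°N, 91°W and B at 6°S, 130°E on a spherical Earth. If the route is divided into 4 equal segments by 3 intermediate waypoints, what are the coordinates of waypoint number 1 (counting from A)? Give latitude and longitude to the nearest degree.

≈ 18°N, 127°W

Convert each endpoint to a unit vector on the sphere (x = cos φ cos λ, y = cos φ sin λ, z = sin φ).
The central angle between the endpoints is δ = arccos(p₁·p₂) ≈ 2.419 rad (138.6°).
Interpolate at f = 1/4 with slerp weights a = sin((1−f)δ)/sin δ ≈ 1.468, b = sin(fδ)/sin δ ≈ 0.860.
p = a·p₁ + b·p₂ ≈ (-0.574, -0.756, 0.315); φ = arcsin(p_z) ≈ 18.34°, λ = atan2(p_y, p_x) ≈ -127.25°.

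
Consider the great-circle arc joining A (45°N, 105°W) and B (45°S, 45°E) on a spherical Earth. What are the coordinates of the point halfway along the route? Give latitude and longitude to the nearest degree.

Convert each endpoint to a unit vector on the sphere (x = cos φ cos λ, y = cos φ sin λ, z = sin φ).
The central angle between the endpoints is δ = arccos(p₁·p₂) ≈ 2.773 rad (158.9°).
Interpolate at f = 1/2 with slerp weights a = sin((1−f)δ)/sin δ ≈ 2.732, b = sin(fδ)/sin δ ≈ 2.732.
p = a·p₁ + b·p₂ ≈ (0.866, -0.500, 0.000); φ = arcsin(p_z) ≈ 0.00°, λ = atan2(p_y, p_x) ≈ -30.00°.

≈ (0°N, 30°W)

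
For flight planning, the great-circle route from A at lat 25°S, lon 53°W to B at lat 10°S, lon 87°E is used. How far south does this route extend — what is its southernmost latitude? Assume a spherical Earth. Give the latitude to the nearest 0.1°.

≈ 43.6°S

The great circle lies in the plane with unit normal n̂ = (p₁ × p₂)/|p₁ × p₂|.
Here n̂_z ≈ +0.724; the vertex latitude is φ_max = arccos|n̂_z| ≈ 43.6°.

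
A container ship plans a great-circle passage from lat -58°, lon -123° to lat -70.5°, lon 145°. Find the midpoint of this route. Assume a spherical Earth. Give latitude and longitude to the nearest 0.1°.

Write both endpoints as unit vectors p₁, p₂ with components (cos φ cos λ, cos φ sin λ, sin φ).
The central angle between the endpoints is δ = arccos(p₁·p₂) ≈ 0.655 rad (37.5°).
Interpolate at f = 1/2 with slerp weights a = sin((1−f)δ)/sin δ ≈ 0.528, b = sin(fδ)/sin δ ≈ 0.528.
p = a·p₁ + b·p₂ ≈ (-0.297, -0.134, -0.946); φ = arcsin(p_z) ≈ -71.01°, λ = atan2(p_y, p_x) ≈ -155.77°.

≈ lat -71.0°, lon -155.8°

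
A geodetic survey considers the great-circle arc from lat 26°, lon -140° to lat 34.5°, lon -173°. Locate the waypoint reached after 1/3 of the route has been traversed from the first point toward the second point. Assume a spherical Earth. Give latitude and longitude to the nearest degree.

≈ lat 30°, lon -150°

Write both endpoints as unit vectors p₁, p₂ with components (cos φ cos λ, cos φ sin λ, sin φ).
The central angle between the endpoints is δ = arccos(p₁·p₂) ≈ 0.517 rad (29.6°).
Interpolate at f = 1/3 with slerp weights a = sin((1−f)δ)/sin δ ≈ 0.684, b = sin(fδ)/sin δ ≈ 0.347.
p = a·p₁ + b·p₂ ≈ (-0.754, -0.430, 0.496); φ = arcsin(p_z) ≈ 29.75°, λ = atan2(p_y, p_x) ≈ -150.33°.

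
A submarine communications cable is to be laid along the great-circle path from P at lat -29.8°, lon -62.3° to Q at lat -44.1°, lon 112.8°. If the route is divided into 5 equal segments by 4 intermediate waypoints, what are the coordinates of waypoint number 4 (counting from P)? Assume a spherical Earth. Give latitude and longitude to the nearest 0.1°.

≈ lat -65.2°, lon 109.0°

Convert each endpoint to a unit vector on the sphere (x = cos φ cos λ, y = cos φ sin λ, z = sin φ).
The central angle between the endpoints is δ = arccos(p₁·p₂) ≈ 1.849 rad (106.0°).
Interpolate at f = 4/5 with slerp weights a = sin((1−f)δ)/sin δ ≈ 0.376, b = sin(fδ)/sin δ ≈ 1.036.
p = a·p₁ + b·p₂ ≈ (-0.137, 0.397, -0.908); φ = arcsin(p_z) ≈ -65.19°, λ = atan2(p_y, p_x) ≈ 108.99°.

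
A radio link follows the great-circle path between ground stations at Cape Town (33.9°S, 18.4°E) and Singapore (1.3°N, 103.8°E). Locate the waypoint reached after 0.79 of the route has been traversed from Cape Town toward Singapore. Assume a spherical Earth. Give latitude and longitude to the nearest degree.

From cos δ = sin φ₁ sin φ₂ + cos φ₁ cos φ₂ cos Δλ, the central angle is δ ≈ 1.517 rad (86.9°).
Interpolate at f = 0.79 with slerp weights a = sin((1−f)δ)/sin δ ≈ 0.314, b = sin(fδ)/sin δ ≈ 0.933.
p = a·p₁ + b·p₂ ≈ (0.025, 0.988, -0.154); φ = arcsin(p_z) ≈ -8.85°, λ = atan2(p_y, p_x) ≈ 88.58°.

≈ 9°S, 89°E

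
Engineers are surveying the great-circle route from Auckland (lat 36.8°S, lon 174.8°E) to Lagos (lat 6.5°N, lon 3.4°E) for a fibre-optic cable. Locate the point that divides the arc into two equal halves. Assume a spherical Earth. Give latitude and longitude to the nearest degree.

≈ lat 64°S, lon 34°E

Write both endpoints as unit vectors p₁, p₂ with components (cos φ cos λ, cos φ sin λ, sin φ).
The central angle between the endpoints is δ = arccos(p₁·p₂) ≈ 2.595 rad (148.7°).
Interpolate at f = 1/2 with slerp weights a = sin((1−f)δ)/sin δ ≈ 1.853, b = sin(fδ)/sin δ ≈ 1.853.
p = a·p₁ + b·p₂ ≈ (0.360, 0.244, -0.900); φ = arcsin(p_z) ≈ -64.22°, λ = atan2(p_y, p_x) ≈ 34.08°.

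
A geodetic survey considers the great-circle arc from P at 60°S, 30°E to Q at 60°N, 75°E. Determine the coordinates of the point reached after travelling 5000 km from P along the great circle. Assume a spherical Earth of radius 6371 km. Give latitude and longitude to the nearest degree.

Convert each endpoint to a unit vector on the sphere (x = cos φ cos λ, y = cos φ sin λ, z = sin φ).
The central angle between the endpoints is δ = arccos(p₁·p₂) ≈ 2.181 rad (125.0°). The total great-circle distance is δ·R ≈ 2.181 × 6371 ≈ 13897 km, so the target fraction is f = 5000/13897 ≈ 0.360.
Interpolate at f ≈ 0.360 with slerp weights a = sin((1−f)δ)/sin δ ≈ 1.202, b = sin(fδ)/sin δ ≈ 0.862.
p = a·p₁ + b·p₂ ≈ (0.632, 0.717, -0.294); φ = arcsin(p_z) ≈ -17.10°, λ = atan2(p_y, p_x) ≈ 48.60°.

≈ 17°S, 49°E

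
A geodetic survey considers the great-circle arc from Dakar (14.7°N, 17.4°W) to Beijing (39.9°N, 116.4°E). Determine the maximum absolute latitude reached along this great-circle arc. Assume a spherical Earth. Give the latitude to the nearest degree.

The great circle lies in the plane with unit normal n̂ = (p₁ × p₂)/|p₁ × p₂|.
Here n̂_z ≈ +0.572; the vertex latitude is φ_max = arccos|n̂_z| ≈ 55.1°.
Check via Clairaut: cos φ_max = |cos φ₁| · sin C = cos(14.7°)·sin(36.2°) ≈ 0.572, again giving ≈ 55.1°.

≈ 55°N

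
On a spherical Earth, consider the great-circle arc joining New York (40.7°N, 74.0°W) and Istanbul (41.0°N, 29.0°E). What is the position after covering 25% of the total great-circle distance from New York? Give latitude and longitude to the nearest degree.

The haversine formula gives a central angle δ ≈ 1.267 rad (72.6°) between the endpoints.
Interpolate at f = 0.25 with slerp weights a = sin((1−f)δ)/sin δ ≈ 0.853, b = sin(fδ)/sin δ ≈ 0.326.
p = a·p₁ + b·p₂ ≈ (0.394, -0.502, 0.770); φ = arcsin(p_z) ≈ 50.37°, λ = atan2(p_y, p_x) ≈ -51.89°.

≈ 50°N, 52°W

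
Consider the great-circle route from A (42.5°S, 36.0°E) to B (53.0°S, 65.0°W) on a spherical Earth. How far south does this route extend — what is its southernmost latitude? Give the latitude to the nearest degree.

≈ 61°S

The great circle lies in the plane with unit normal n̂ = (p₁ × p₂)/|p₁ × p₂|.
Here n̂_z ≈ -0.489; the vertex latitude is φ_max = arccos|n̂_z| ≈ 60.7°.
Check via Clairaut: cos φ_max = |cos φ₁| · sin C = cos(42.5°)·sin(138.4°) ≈ 0.489, again giving ≈ 60.7°.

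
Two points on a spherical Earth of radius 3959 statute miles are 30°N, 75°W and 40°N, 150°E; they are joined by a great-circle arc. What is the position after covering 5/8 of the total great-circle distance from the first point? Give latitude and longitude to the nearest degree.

≈ 61°N, 160°W

Convert each endpoint to a unit vector on the sphere (x = cos φ cos λ, y = cos φ sin λ, z = sin φ).
The central angle between the endpoints is δ = arccos(p₁·p₂) ≈ 1.719 rad (98.5°).
Interpolate at f = 5/8 with slerp weights a = sin((1−f)δ)/sin δ ≈ 0.608, b = sin(fδ)/sin δ ≈ 0.889.
p = a·p₁ + b·p₂ ≈ (-0.454, -0.168, 0.875); φ = arcsin(p_z) ≈ 61.08°, λ = atan2(p_y, p_x) ≈ -159.71°.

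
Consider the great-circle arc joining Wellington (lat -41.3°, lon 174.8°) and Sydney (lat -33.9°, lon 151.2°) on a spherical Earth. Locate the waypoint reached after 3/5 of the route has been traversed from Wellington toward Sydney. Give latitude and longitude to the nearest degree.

≈ lat -37°, lon 160°

From cos δ = sin φ₁ sin φ₂ + cos φ₁ cos φ₂ cos Δλ, the central angle is δ ≈ 0.350 rad (20.0°).
Interpolate at f = 3/5 with slerp weights a = sin((1−f)δ)/sin δ ≈ 0.407, b = sin(fδ)/sin δ ≈ 0.608.
p = a·p₁ + b·p₂ ≈ (-0.747, 0.271, -0.608); φ = arcsin(p_z) ≈ -37.42°, λ = atan2(p_y, p_x) ≈ 160.06°.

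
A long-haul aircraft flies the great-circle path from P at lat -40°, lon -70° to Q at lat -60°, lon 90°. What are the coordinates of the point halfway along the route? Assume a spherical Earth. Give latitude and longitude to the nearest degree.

Convert each endpoint to a unit vector on the sphere (x = cos φ cos λ, y = cos φ sin λ, z = sin φ).
The central angle between the endpoints is δ = arccos(p₁·p₂) ≈ 1.373 rad (78.7°).
Interpolate at f = 1/2 with slerp weights a = sin((1−f)δ)/sin δ ≈ 0.646, b = sin(fδ)/sin δ ≈ 0.646.
p = a·p₁ + b·p₂ ≈ (0.169, -0.142, -0.975); φ = arcsin(p_z) ≈ -77.23°, λ = atan2(p_y, p_x) ≈ -40.00°.

≈ lat -77°, lon -40°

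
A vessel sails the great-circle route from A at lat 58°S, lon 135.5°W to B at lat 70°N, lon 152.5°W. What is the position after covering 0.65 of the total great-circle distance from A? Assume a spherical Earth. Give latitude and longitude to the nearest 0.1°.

≈ lat 25.3°N, lon 143.6°W

From cos δ = sin φ₁ sin φ₂ + cos φ₁ cos φ₂ cos Δλ, the central angle is δ ≈ 2.244 rad (128.6°).
Interpolate at f = 0.65 with slerp weights a = sin((1−f)δ)/sin δ ≈ 0.905, b = sin(fδ)/sin δ ≈ 1.271.
p = a·p₁ + b·p₂ ≈ (-0.728, -0.537, 0.427); φ = arcsin(p_z) ≈ 25.30°, λ = atan2(p_y, p_x) ≈ -143.58°.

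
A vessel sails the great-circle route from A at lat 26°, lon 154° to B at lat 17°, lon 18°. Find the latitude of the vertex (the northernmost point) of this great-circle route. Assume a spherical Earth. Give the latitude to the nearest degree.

≈ 47°

The great circle lies in the plane with unit normal n̂ = (p₁ × p₂)/|p₁ × p₂|.
Here n̂_z ≈ -0.685; the vertex latitude is φ_max = arccos|n̂_z| ≈ 46.8°.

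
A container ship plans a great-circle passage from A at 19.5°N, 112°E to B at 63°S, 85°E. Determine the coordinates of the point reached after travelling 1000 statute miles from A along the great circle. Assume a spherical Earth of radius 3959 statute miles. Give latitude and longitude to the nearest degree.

≈ 5°N, 109°E

From cos δ = sin φ₁ sin φ₂ + cos φ₁ cos φ₂ cos Δλ, the central angle is δ ≈ 1.487 rad (85.2°). The total great-circle distance is δ·R ≈ 1.487 × 3959 ≈ 5886 mi, so the target fraction is f = 1000/5886 ≈ 0.170.
Interpolate at f ≈ 0.170 with slerp weights a = sin((1−f)δ)/sin δ ≈ 0.947, b = sin(fδ)/sin δ ≈ 0.251.
p = a·p₁ + b·p₂ ≈ (-0.325, 0.941, 0.093); φ = arcsin(p_z) ≈ 5.32°, λ = atan2(p_y, p_x) ≈ 109.02°.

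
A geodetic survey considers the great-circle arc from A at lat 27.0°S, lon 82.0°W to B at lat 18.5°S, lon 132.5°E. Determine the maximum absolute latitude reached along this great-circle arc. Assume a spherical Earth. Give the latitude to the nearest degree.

≈ 55°S

The great circle lies in the plane with unit normal n̂ = (p₁ × p₂)/|p₁ × p₂|.
Here n̂_z ≈ -0.574; the vertex latitude is φ_max = arccos|n̂_z| ≈ 55.0°.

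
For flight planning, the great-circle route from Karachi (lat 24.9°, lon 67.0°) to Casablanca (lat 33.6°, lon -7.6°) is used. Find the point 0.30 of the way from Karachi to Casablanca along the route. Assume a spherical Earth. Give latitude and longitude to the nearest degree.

Convert each endpoint to a unit vector on the sphere (x = cos φ cos λ, y = cos φ sin λ, z = sin φ).
The central angle between the endpoints is δ = arccos(p₁·p₂) ≈ 1.122 rad (64.3°).
Interpolate at f = 0.30 with slerp weights a = sin((1−f)δ)/sin δ ≈ 0.785, b = sin(fδ)/sin δ ≈ 0.367.
p = a·p₁ + b·p₂ ≈ (0.581, 0.615, 0.533); φ = arcsin(p_z) ≈ 32.23°, λ = atan2(p_y, p_x) ≈ 46.63°.

≈ lat 32°, lon 47°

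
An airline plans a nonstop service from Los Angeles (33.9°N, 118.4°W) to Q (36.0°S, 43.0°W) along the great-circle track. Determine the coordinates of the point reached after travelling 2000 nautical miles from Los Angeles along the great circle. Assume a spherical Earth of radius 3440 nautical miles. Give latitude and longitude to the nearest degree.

≈ (11°N, 92°W)

The haversine formula gives a central angle δ ≈ 1.730 rad (99.1°) between the endpoints. The total great-circle distance is δ·R ≈ 1.730 × 3440 ≈ 5951 nmi, so the target fraction is f = 2000/5951 ≈ 0.336.
Interpolate at f ≈ 0.336 with slerp weights a = sin((1−f)δ)/sin δ ≈ 0.924, b = sin(fδ)/sin δ ≈ 0.556.
p = a·p₁ + b·p₂ ≈ (-0.036, -0.981, 0.188); φ = arcsin(p_z) ≈ 10.86°, λ = atan2(p_y, p_x) ≈ -92.08°.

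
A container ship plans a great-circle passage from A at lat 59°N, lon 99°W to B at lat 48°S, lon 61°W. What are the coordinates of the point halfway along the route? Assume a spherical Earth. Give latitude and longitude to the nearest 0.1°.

Convert each endpoint to a unit vector on the sphere (x = cos φ cos λ, y = cos φ sin λ, z = sin φ).
The central angle between the endpoints is δ = arccos(p₁·p₂) ≈ 1.945 rad (111.4°).
Interpolate at f = 1/2 with slerp weights a = sin((1−f)δ)/sin δ ≈ 0.888, b = sin(fδ)/sin δ ≈ 0.888.
p = a·p₁ + b·p₂ ≈ (0.216, -0.971, 0.101); φ = arcsin(p_z) ≈ 5.81°, λ = atan2(p_y, p_x) ≈ -77.43°.

≈ lat 5.8°N, lon 77.4°W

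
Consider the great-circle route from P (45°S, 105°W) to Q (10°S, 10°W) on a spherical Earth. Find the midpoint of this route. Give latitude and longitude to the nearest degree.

≈ (37°S, 47°W)

Write both endpoints as unit vectors p₁, p₂ with components (cos φ cos λ, cos φ sin λ, sin φ).
The central angle between the endpoints is δ = arccos(p₁·p₂) ≈ 1.509 rad (86.4°).
Interpolate at f = 1/2 with slerp weights a = sin((1−f)δ)/sin δ ≈ 0.686, b = sin(fδ)/sin δ ≈ 0.686.
p = a·p₁ + b·p₂ ≈ (0.540, -0.586, -0.604); φ = arcsin(p_z) ≈ -37.18°, λ = atan2(p_y, p_x) ≈ -47.34°.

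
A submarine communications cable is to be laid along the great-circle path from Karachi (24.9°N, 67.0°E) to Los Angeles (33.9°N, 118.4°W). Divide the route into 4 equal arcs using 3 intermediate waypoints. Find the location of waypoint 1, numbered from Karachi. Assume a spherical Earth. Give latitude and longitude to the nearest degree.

≈ 55°N, 72°E

Write both endpoints as unit vectors p₁, p₂ with components (cos φ cos λ, cos φ sin λ, sin φ).
The central angle between the endpoints is δ = arccos(p₁·p₂) ≈ 2.111 rad (121.0°).
Interpolate at f = 1/4 with slerp weights a = sin((1−f)δ)/sin δ ≈ 1.166, b = sin(fδ)/sin δ ≈ 0.587.
p = a·p₁ + b·p₂ ≈ (0.181, 0.545, 0.819); φ = arcsin(p_z) ≈ 54.95°, λ = atan2(p_y, p_x) ≈ 71.58°.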